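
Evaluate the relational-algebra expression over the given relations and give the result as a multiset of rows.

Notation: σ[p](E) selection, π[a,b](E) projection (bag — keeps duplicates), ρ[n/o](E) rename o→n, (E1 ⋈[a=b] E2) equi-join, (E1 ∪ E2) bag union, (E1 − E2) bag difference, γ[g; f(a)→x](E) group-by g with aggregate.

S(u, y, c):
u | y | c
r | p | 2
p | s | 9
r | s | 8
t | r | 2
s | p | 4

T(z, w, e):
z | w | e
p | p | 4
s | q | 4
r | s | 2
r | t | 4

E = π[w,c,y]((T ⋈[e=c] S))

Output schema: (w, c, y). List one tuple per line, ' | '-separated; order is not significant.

Subexpression sizes:
  T → 4
  S → 5
  (T ⋈[e=c] S) → 5
  π[w,c,y]((T ⋈[e=c] S)) → 5

== RESULT ==
w | c | y
p | 4 | p
q | 4 | p
s | 2 | p
s | 2 | r
t | 4 | p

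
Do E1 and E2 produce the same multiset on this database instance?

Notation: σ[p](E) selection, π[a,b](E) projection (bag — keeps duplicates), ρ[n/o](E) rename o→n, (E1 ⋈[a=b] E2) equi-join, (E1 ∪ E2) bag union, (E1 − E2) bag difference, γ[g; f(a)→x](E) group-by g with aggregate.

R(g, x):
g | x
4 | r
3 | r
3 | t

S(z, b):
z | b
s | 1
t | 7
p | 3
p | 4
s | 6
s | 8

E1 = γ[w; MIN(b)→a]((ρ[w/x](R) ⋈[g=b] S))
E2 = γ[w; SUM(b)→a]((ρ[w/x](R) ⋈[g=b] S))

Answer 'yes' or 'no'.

E1 stepwise |·|:
  R → 3
  ρ[w/x](R) → 3
  S → 6
  (ρ[w/x](R) ⋈[g=b] S) → 3
  γ[w; MIN(b)→a]((ρ[w/x](R) ⋈[g=b] S)) → 2
E2 stepwise |·|:
  R → 3
  ρ[w/x](R) → 3
  S → 6
  (ρ[w/x](R) ⋈[g=b] S) → 3
  γ[w; SUM(b)→a]((ρ[w/x](R) ⋈[g=b] S)) → 2

E1 result:
w | a
r | 3
t | 3
E2 result:
w | a
r | 7
t | 3
Witness: ('r', 3) appears 1× in E1 but 0× in E2.

no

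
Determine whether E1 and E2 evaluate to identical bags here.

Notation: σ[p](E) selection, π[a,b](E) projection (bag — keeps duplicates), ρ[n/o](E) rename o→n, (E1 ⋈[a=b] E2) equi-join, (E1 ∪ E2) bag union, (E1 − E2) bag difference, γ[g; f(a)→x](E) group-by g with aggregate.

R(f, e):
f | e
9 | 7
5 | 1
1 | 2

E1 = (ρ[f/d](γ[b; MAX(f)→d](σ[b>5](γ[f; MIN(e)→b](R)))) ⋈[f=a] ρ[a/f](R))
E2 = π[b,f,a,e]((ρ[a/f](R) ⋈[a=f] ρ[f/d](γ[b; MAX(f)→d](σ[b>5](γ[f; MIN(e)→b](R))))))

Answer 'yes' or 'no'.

E1 per-node cardinality:
  R → 3
  γ[f; MIN(e)→b](R) → 3
  σ[b>5](γ[f; MIN(e)→b](R)) → 1
  γ[b; MAX(f)→d](σ[b>5](γ[f; MIN(e)→b](R))) → 1
  ρ[f/d](γ[b; MAX(f)→d](σ[b>5](γ[f; MIN(e)→b](R)))) → 1
  R → 3
  ρ[a/f](R) → 3
  (ρ[f/d](γ[b; MAX(f)→d](σ[b>5](γ[f; MIN(e)→b](R)))) ⋈[f=a] ρ[a/f](R)) → 1
E2 per-node cardinality:
  R → 3
  ρ[a/f](R) → 3
  R → 3
  γ[f; MIN(e)→b](R) → 3
  σ[b>5](γ[f; MIN(e)→b](R)) → 1
  γ[b; MAX(f)→d](σ[b>5](γ[f; MIN(e)→b](R))) → 1
  ρ[f/d](γ[b; MAX(f)→d](σ[b>5](γ[f; MIN(e)→b](R)))) → 1
  (ρ[a/f](R) ⋈[a=f] ρ[f/d](γ[b; MAX(f)→d](σ[b>5](γ[f; MIN(e)→b](R))))) → 1
  π[b,f,a,e]((ρ[a/f](R) ⋈[a=f] ρ[f/d](γ[b; MAX(f)→d](σ[b>5](γ[f; MIN(e)→b](R)))))) → 1

E1 and E2 produce the same multiset:
b | f | a | e
7 | 9 | 9 | 7

yes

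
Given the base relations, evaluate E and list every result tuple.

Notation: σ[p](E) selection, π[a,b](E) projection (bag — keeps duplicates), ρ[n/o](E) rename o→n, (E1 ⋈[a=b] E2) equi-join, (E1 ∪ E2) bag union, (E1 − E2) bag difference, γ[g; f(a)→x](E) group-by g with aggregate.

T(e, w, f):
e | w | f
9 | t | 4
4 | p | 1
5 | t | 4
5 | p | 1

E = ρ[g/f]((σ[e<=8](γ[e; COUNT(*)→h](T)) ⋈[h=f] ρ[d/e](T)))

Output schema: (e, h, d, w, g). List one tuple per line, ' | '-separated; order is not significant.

Row counts bottom-up:
  T → 4
  γ[e; COUNT(*)→h](T) → 3
  σ[e<=8](γ[e; COUNT(*)→h](T)) → 2
  T → 4
  ρ[d/e](T) → 4
  (σ[e<=8](γ[e; COUNT(*)→h](T)) ⋈[h=f] ρ[d/e](T)) → 2
  ρ[g/f]((σ[e<=8](γ[e; COUNT(*)→h](T)) ⋈[h=f] ρ[d/e](T))) → 2

== RESULT ==
e | h | d | w | g
4 | 1 | 4 | p | 1
4 | 1 | 5 | p | 1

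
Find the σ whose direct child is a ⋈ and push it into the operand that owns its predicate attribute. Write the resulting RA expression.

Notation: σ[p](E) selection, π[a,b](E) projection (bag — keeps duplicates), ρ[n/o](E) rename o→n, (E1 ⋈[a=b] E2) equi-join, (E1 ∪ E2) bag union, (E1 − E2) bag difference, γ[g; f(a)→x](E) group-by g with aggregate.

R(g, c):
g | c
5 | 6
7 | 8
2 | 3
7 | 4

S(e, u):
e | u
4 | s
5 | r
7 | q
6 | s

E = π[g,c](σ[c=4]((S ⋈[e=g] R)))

σ filters on c, owned by the right side.
E' = π[g,c]((S ⋈[e=g] σ[c=4](R)))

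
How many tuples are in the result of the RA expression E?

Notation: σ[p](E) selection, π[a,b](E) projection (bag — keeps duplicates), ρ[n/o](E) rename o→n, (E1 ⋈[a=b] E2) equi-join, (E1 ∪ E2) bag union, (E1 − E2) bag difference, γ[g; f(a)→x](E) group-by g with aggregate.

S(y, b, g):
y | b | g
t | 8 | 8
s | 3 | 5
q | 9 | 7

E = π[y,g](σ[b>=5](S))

Per-node cardinality:
  S → 3
  σ[b>=5](S) → 2
  π[y,g](σ[b>=5](S)) → 2

|E| = 2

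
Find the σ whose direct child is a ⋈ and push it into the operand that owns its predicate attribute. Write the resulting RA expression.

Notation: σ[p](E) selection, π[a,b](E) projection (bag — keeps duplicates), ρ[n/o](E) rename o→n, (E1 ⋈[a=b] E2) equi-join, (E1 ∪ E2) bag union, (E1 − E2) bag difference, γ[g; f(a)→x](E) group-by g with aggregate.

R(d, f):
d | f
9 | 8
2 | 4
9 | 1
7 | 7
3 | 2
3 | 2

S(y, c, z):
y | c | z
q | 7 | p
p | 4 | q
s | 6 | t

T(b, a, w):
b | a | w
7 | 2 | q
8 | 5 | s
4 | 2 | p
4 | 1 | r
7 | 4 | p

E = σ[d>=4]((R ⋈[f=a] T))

σ filters on d, owned by the left side.
E' = (σ[d>=4](R) ⋈[f=a] T)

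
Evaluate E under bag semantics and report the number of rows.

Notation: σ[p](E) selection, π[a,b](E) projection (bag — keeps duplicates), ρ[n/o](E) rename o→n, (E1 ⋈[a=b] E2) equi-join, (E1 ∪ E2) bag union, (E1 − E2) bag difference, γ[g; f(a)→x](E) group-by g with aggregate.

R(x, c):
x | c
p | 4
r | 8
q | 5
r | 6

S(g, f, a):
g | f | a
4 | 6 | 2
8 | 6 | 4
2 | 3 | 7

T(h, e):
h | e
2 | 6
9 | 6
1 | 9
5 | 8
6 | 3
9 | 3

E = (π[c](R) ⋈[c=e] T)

Per-node cardinality:
  R → 4
  π[c](R) → 4
  T → 6
  (π[c](R) ⋈[c=e] T) → 3

|E| = 3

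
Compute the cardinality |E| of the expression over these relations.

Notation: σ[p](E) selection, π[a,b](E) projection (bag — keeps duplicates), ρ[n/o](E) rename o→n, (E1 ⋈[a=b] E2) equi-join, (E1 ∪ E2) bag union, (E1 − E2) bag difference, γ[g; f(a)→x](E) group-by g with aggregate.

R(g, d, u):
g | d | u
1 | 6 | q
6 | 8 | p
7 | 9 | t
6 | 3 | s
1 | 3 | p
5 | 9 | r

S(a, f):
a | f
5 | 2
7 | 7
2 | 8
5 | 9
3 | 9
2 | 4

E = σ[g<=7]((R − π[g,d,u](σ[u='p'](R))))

Row counts bottom-up:
  R → 6
  R → 6
  σ[u='p'](R) → 2
  π[g,d,u](σ[u='p'](R)) → 2
  (R − π[g,d,u](σ[u='p'](R))) → 4
  σ[g<=7]((R − π[g,d,u](σ[u='p'](R)))) → 4

|E| = 4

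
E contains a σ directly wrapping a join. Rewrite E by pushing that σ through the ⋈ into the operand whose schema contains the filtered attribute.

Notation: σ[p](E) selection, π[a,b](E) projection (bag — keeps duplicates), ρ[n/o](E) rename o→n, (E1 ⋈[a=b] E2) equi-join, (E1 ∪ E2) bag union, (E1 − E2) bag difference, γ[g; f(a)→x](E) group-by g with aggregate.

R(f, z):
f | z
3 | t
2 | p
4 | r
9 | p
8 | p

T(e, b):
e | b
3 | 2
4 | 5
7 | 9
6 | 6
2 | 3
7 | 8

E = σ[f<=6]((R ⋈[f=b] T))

σ filters on f, owned by the left side.
E' = (σ[f<=6](R) ⋈[f=b] T)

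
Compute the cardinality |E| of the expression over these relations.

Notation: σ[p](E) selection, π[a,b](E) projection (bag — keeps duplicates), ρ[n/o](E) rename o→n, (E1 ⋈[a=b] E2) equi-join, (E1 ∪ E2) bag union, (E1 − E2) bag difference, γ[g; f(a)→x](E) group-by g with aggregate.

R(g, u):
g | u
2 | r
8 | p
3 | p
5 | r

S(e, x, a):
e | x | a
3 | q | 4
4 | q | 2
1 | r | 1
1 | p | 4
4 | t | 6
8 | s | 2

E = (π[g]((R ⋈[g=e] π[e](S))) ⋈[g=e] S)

Row counts bottom-up:
  R → 4
  S → 6
  π[e](S) → 6
  (R ⋈[g=e] π[e](S)) → 2
  π[g]((R ⋈[g=e] π[e](S))) → 2
  S → 6
  (π[g]((R ⋈[g=e] π[e](S))) ⋈[g=e] S) → 2

|E| = 2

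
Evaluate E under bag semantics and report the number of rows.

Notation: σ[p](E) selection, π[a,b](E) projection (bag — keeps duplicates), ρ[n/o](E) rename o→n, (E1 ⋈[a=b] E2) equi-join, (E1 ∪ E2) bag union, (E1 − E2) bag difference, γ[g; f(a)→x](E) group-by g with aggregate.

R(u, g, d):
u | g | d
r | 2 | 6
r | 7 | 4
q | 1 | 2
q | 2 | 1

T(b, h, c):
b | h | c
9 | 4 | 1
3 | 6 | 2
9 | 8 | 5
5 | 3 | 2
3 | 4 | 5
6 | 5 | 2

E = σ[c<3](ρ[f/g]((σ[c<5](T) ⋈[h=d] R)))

Subexpression sizes:
  T → 6
  σ[c<5](T) → 4
  R → 4
  (σ[c<5](T) ⋈[h=d] R) → 2
  ρ[f/g]((σ[c<5](T) ⋈[h=d] R)) → 2
  σ[c<3](ρ[f/g]((σ[c<5](T) ⋈[h=d] R))) → 2

|E| = 2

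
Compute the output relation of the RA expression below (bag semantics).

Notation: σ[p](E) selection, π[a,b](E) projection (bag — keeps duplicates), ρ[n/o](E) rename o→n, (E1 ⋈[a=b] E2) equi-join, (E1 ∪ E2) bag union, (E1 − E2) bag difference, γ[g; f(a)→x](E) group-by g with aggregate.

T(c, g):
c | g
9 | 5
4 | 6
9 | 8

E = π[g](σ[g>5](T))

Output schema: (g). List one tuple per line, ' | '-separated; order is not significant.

Subexpression sizes:
  T → 3
  σ[g>5](T) → 2
  π[g](σ[g>5](T)) → 2

== RESULT ==
g
6
8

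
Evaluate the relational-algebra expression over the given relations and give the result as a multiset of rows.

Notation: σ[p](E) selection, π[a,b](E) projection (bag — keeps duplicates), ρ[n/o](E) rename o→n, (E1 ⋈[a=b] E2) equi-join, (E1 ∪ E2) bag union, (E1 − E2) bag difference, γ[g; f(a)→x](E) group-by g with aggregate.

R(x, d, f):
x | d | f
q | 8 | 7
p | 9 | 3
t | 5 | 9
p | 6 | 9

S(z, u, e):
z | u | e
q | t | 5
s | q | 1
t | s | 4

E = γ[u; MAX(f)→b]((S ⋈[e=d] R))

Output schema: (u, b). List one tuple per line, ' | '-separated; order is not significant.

Subexpression sizes:
  S → 3
  R → 4
  (S ⋈[e=d] R) → 1
  γ[u; MAX(f)→b]((S ⋈[e=d] R)) → 1

== RESULT ==
u | b
t | 9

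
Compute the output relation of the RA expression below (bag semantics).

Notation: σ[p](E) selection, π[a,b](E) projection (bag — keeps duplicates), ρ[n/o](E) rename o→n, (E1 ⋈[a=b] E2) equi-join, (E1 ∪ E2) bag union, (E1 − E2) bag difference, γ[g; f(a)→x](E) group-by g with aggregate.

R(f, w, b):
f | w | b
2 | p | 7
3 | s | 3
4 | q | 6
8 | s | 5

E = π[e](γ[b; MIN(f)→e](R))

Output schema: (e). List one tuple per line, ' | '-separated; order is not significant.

Row counts bottom-up:
  R → 4
  γ[b; MIN(f)→e](R) → 4
  π[e](γ[b; MIN(f)→e](R)) → 4

== RESULT ==
e
2
3
4
8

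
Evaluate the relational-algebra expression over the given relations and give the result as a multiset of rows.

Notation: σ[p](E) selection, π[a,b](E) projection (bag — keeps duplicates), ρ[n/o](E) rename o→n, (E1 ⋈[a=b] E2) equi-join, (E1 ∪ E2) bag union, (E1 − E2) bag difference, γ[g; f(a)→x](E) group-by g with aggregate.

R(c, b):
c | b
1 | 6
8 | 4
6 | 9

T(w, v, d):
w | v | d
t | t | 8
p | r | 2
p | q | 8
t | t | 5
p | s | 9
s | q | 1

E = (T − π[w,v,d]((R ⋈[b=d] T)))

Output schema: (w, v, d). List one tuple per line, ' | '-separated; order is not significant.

Row counts bottom-up:
  T → 6
  R → 3
  T → 6
  (R ⋈[b=d] T) → 1
  π[w,v,d]((R ⋈[b=d] T)) → 1
  (T − π[w,v,d]((R ⋈[b=d] T))) → 5

== RESULT ==
w | v | d
p | q | 8
p | r | 2
s | q | 1
t | t | 5
t | t | 8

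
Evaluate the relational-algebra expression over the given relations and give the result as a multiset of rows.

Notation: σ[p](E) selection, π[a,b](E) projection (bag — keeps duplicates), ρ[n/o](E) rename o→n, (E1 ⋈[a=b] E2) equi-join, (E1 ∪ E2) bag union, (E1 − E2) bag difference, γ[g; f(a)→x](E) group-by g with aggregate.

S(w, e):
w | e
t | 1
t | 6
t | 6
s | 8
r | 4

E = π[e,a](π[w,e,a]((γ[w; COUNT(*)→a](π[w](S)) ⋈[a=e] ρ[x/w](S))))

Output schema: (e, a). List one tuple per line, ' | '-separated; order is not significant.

Per-node cardinality:
  S → 5
  π[w](S) → 5
  γ[w; COUNT(*)→a](π[w](S)) → 3
  S → 5
  ρ[x/w](S) → 5
  (γ[w; COUNT(*)→a](π[w](S)) ⋈[a=e] ρ[x/w](S)) → 2
  π[w,e,a]((γ[w; COUNT(*)→a](π[w](S)) ⋈[a=e] ρ[x/w](S))) → 2
  π[e,a](π[w,e,a]((γ[w; COUNT(*)→a](π[w](S)) ⋈[a=e] ρ[x/w](S)))) → 2

== RESULT ==
e | a
1 | 1
1 | 1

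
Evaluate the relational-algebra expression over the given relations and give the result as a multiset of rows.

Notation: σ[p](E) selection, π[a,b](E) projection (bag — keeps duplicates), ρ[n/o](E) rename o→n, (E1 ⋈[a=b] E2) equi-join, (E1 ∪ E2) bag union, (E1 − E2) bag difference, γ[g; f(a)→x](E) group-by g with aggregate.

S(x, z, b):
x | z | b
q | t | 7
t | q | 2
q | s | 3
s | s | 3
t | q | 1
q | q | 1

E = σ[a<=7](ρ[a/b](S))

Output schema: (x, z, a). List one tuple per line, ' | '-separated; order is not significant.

Row counts bottom-up:
  S → 6
  ρ[a/b](S) → 6
  σ[a<=7](ρ[a/b](S)) → 6

== RESULT ==
x | z | a
q | q | 1
q | s | 3
q | t | 7
s | s | 3
t | q | 1
t | q | 2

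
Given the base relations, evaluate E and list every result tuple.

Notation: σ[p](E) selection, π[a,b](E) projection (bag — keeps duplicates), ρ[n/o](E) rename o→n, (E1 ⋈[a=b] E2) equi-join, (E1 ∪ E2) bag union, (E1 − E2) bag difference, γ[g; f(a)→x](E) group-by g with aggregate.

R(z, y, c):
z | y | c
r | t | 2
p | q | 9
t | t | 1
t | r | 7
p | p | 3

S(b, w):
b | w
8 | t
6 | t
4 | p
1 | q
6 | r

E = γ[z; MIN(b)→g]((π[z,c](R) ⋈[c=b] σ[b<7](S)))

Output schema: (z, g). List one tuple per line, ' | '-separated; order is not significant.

Row counts bottom-up:
  R → 5
  π[z,c](R) → 5
  S → 5
  σ[b<7](S) → 4
  (π[z,c](R) ⋈[c=b] σ[b<7](S)) → 1
  γ[z; MIN(b)→g]((π[z,c](R) ⋈[c=b] σ[b<7](S))) → 1

== RESULT ==
z | g
t | 1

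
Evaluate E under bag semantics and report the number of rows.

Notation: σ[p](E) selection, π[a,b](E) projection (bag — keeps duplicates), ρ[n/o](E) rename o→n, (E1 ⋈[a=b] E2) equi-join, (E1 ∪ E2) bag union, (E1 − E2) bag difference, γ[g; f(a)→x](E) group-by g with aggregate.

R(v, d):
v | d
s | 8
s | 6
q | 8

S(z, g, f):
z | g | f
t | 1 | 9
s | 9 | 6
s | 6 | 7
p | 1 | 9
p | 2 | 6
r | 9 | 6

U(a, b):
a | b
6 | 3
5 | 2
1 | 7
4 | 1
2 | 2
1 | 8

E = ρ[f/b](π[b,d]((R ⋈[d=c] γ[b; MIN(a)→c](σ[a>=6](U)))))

Row counts bottom-up:
  R → 3
  U → 6
  σ[a>=6](U) → 1
  γ[b; MIN(a)→c](σ[a>=6](U)) → 1
  (R ⋈[d=c] γ[b; MIN(a)→c](σ[a>=6](U))) → 1
  π[b,d]((R ⋈[d=c] γ[b; MIN(a)→c](σ[a>=6](U)))) → 1
  ρ[f/b](π[b,d]((R ⋈[d=c] γ[b; MIN(a)→c](σ[a>=6](U))))) → 1

|E| = 1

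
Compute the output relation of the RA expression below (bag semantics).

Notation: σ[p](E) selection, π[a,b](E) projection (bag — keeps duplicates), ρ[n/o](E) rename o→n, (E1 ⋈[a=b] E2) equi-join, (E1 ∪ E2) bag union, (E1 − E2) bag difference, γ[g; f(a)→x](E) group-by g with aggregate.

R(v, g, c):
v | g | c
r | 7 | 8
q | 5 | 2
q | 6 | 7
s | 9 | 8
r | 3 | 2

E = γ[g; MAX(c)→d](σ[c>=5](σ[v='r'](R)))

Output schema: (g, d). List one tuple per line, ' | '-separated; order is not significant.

Per-node cardinality:
  R → 5
  σ[v='r'](R) → 2
  σ[c>=5](σ[v='r'](R)) → 1
  γ[g; MAX(c)→d](σ[c>=5](σ[v='r'](R))) → 1

== RESULT ==
g | d
7 | 8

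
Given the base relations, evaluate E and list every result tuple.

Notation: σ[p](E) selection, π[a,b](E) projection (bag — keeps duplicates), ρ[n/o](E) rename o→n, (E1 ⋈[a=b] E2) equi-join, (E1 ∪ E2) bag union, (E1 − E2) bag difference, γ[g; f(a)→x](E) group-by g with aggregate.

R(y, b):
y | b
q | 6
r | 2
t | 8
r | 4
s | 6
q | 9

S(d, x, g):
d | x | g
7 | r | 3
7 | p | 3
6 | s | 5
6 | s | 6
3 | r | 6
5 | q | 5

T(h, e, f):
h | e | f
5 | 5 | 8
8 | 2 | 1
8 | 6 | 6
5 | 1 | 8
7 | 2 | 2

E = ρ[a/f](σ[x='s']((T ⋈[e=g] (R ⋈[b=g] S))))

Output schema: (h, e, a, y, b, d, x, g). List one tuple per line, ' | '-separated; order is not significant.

Per-node cardinality:
  T → 5
  R → 6
  S → 6
  (R ⋈[b=g] S) → 4
  (T ⋈[e=g] (R ⋈[b=g] S)) → 4
  σ[x='s']((T ⋈[e=g] (R ⋈[b=g] S))) → 2
  ρ[a/f](σ[x='s']((T ⋈[e=g] (R ⋈[b=g] S)))) → 2

== RESULT ==
h | e | a | y | b | d | x | g
8 | 6 | 6 | q | 6 | 6 | s | 6
8 | 6 | 6 | s | 6 | 6 | s | 6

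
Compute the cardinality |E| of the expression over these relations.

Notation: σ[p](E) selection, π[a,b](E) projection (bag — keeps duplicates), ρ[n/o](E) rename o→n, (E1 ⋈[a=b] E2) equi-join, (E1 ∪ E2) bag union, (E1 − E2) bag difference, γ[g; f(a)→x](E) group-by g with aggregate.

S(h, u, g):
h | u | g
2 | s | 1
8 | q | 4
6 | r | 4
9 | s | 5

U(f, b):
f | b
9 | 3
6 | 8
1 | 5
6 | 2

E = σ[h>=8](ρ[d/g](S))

Subexpression sizes:
  S → 4
  ρ[d/g](S) → 4
  σ[h>=8](ρ[d/g](S)) → 2

|E| = 2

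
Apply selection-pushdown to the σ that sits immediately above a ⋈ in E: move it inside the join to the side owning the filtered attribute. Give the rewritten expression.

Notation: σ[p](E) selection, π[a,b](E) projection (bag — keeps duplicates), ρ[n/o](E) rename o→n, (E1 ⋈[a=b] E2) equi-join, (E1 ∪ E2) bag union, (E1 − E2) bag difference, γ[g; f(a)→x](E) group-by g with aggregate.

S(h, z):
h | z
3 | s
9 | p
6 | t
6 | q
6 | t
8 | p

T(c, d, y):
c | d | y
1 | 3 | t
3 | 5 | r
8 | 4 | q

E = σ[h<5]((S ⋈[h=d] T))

σ filters on h, owned by the left side.
E' = (σ[h<5](S) ⋈[h=d] T)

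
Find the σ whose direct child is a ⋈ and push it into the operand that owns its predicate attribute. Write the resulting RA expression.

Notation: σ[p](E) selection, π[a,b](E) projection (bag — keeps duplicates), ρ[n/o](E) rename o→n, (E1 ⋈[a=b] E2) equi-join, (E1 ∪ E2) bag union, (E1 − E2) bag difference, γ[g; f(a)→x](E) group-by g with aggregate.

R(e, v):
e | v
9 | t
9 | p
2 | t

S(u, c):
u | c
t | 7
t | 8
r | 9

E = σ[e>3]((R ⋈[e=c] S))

σ filters on e, owned by the left side.
E' = (σ[e>3](R) ⋈[e=c] S)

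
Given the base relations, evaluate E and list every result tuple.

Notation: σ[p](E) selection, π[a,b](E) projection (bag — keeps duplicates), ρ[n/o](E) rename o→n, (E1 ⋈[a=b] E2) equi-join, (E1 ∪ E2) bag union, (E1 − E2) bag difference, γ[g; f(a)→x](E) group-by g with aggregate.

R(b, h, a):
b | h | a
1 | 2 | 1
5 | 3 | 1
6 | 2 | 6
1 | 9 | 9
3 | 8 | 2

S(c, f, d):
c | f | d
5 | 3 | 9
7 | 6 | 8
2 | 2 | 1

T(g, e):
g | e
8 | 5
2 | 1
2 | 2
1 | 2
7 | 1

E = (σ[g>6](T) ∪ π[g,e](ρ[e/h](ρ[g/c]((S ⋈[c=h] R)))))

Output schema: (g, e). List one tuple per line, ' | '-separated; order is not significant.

Row counts bottom-up:
  T → 5
  σ[g>6](T) → 2
  S → 3
  R → 5
  (S ⋈[c=h] R) → 2
  ρ[g/c]((S ⋈[c=h] R)) → 2
  ρ[e/h](ρ[g/c]((S ⋈[c=h] R))) → 2
  π[g,e](ρ[e/h](ρ[g/c]((S ⋈[c=h] R)))) → 2
  (σ[g>6](T) ∪ π[g,e](ρ[e/h](ρ[g/c]((S ⋈[c=h] R))))) → 4

== RESULT ==
g | e
2 | 2
2 | 2
7 | 1
8 | 5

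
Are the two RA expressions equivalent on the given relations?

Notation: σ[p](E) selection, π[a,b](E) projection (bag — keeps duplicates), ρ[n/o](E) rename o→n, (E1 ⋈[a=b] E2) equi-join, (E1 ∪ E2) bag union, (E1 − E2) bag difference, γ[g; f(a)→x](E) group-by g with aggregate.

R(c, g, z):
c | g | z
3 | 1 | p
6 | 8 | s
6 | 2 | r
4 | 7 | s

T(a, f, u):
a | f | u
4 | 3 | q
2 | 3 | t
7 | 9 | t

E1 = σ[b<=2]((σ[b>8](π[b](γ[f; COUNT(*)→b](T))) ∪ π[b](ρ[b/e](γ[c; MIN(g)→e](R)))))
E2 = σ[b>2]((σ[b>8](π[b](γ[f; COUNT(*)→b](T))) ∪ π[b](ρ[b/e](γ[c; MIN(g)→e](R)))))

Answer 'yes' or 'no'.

E1 row counts bottom-up:
  T → 3
  γ[f; COUNT(*)→b](T) → 2
  π[b](γ[f; COUNT(*)→b](T)) → 2
  σ[b>8](π[b](γ[f; COUNT(*)→b](T))) → 0
  R → 4
  γ[c; MIN(g)→e](R) → 3
  ρ[b/e](γ[c; MIN(g)→e](R)) → 3
  π[b](ρ[b/e](γ[c; MIN(g)→e](R))) → 3
  (σ[b>8](π[b](γ[f; COUNT(*)→b](T))) ∪ π[b](ρ[b/e](γ[c; MIN(g)→e](R)))) → 3
  σ[b<=2]((σ[b>8](π[b](γ[f; COUNT(*)→b](T))) ∪ π[b](ρ[b/e](γ[c; MIN(g)→e](R))))) → 2
E2 row counts bottom-up:
  T → 3
  γ[f; COUNT(*)→b](T) → 2
  π[b](γ[f; COUNT(*)→b](T)) → 2
  σ[b>8](π[b](γ[f; COUNT(*)→b](T))) → 0
  R → 4
  γ[c; MIN(g)→e](R) → 3
  ρ[b/e](γ[c; MIN(g)→e](R)) → 3
  π[b](ρ[b/e](γ[c; MIN(g)→e](R))) → 3
  (σ[b>8](π[b](γ[f; COUNT(*)→b](T))) ∪ π[b](ρ[b/e](γ[c; MIN(g)→e](R)))) → 3
  σ[b>2]((σ[b>8](π[b](γ[f; COUNT(*)→b](T))) ∪ π[b](ρ[b/e](γ[c; MIN(g)→e](R))))) → 1

E1 result:
b
1
2
E2 result:
b
7
Witness: (1,) appears 1× in E1 but 0× in E2.

no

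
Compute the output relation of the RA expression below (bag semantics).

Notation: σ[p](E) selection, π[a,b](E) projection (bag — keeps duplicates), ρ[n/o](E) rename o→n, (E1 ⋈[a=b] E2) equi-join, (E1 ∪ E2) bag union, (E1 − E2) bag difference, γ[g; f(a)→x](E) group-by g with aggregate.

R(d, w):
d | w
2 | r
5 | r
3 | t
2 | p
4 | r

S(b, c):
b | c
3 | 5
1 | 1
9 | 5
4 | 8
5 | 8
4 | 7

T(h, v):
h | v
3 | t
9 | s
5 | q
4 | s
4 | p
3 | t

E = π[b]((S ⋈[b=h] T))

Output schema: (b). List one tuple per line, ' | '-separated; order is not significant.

Per-node cardinality:
  S → 6
  T → 6
  (S ⋈[b=h] T) → 8
  π[b]((S ⋈[b=h] T)) → 8

== RESULT ==
b
3
3
4
4
4
4
5
9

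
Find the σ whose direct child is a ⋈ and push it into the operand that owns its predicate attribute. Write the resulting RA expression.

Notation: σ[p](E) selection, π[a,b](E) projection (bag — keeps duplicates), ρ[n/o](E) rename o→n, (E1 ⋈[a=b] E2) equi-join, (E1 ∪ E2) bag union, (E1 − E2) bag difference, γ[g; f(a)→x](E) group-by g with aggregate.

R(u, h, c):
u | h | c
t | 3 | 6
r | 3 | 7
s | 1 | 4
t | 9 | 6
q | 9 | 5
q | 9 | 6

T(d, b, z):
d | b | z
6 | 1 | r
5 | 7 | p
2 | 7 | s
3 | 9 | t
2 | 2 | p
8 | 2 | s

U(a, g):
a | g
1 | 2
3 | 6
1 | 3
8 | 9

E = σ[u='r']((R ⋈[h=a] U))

σ filters on u, owned by the left side.
E' = (σ[u='r'](R) ⋈[h=a] U)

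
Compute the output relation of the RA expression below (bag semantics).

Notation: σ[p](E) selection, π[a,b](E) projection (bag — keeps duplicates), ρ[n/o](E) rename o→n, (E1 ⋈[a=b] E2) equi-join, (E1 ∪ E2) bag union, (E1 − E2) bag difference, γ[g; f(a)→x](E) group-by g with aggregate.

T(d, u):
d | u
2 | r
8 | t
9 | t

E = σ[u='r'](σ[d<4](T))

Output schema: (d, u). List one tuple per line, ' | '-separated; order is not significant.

Stepwise |·|:
  T → 3
  σ[d<4](T) → 1
  σ[u='r'](σ[d<4](T)) → 1

== RESULT ==
d | u
2 | r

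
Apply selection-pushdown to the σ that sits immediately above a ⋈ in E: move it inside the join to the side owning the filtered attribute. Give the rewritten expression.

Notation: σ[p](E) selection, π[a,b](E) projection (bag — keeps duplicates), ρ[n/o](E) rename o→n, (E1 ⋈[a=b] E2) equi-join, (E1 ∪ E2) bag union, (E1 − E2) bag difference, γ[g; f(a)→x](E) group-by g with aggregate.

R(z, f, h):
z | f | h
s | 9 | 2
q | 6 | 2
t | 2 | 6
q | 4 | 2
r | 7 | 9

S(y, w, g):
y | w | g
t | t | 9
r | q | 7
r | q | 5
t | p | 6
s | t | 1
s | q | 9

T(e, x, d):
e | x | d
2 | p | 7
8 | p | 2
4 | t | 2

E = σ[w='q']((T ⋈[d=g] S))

σ filters on w, owned by the right side.
E' = (T ⋈[d=g] σ[w='q'](S))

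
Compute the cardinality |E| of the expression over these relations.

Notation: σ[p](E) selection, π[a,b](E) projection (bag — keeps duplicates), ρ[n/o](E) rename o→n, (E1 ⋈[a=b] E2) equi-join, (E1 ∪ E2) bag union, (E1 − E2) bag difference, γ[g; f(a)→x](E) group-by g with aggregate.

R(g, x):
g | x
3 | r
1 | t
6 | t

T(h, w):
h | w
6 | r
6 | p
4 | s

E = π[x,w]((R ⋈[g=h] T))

Subexpression sizes:
  R → 3
  T → 3
  (R ⋈[g=h] T) → 2
  π[x,w]((R ⋈[g=h] T)) → 2

|E| = 2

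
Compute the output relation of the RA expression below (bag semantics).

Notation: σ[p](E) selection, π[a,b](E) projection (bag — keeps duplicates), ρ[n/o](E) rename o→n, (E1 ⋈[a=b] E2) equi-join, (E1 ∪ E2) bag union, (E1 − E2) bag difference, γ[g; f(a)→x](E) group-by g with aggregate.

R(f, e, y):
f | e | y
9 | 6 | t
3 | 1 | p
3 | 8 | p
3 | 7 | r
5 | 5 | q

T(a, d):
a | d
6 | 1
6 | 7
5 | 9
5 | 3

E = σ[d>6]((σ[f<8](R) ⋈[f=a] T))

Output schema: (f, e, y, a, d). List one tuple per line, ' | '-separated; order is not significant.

Subexpression sizes:
  R → 5
  σ[f<8](R) → 4
  T → 4
  (σ[f<8](R) ⋈[f=a] T) → 2
  σ[d>6]((σ[f<8](R) ⋈[f=a] T)) → 1

== RESULT ==
f | e | y | a | d
5 | 5 | q | 5 | 9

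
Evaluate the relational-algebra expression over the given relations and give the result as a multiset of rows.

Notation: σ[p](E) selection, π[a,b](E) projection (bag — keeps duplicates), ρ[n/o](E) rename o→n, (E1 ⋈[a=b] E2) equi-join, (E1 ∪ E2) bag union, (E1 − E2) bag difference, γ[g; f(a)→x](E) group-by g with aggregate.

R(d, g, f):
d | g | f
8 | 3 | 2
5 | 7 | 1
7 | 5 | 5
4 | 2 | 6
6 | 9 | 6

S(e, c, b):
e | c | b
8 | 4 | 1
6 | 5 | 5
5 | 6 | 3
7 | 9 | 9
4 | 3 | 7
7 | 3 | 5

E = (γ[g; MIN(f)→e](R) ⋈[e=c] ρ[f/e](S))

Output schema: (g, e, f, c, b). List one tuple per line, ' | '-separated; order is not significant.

Row counts bottom-up:
  R → 5
  γ[g; MIN(f)→e](R) → 5
  S → 6
  ρ[f/e](S) → 6
  (γ[g; MIN(f)→e](R) ⋈[e=c] ρ[f/e](S)) → 3

== RESULT ==
g | e | f | c | b
2 | 6 | 5 | 6 | 3
5 | 5 | 6 | 5 | 5
9 | 6 | 5 | 6 | 3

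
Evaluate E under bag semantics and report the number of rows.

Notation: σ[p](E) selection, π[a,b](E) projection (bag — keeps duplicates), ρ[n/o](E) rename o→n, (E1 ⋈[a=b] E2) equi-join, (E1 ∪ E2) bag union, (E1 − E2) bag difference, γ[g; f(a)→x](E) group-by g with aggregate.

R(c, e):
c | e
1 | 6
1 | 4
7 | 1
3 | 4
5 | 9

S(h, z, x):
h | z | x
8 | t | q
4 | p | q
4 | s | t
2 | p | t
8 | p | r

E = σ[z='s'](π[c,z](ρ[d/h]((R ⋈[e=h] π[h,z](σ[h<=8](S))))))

Stepwise |·|:
  R → 5
  S → 5
  σ[h<=8](S) → 5
  π[h,z](σ[h<=8](S)) → 5
  (R ⋈[e=h] π[h,z](σ[h<=8](S))) → 4
  ρ[d/h]((R ⋈[e=h] π[h,z](σ[h<=8](S)))) → 4
  π[c,z](ρ[d/h]((R ⋈[e=h] π[h,z](σ[h<=8](S))))) → 4
  σ[z='s'](π[c,z](ρ[d/h]((R ⋈[e=h] π[h,z](σ[h<=8](S)))))) → 2

|E| = 2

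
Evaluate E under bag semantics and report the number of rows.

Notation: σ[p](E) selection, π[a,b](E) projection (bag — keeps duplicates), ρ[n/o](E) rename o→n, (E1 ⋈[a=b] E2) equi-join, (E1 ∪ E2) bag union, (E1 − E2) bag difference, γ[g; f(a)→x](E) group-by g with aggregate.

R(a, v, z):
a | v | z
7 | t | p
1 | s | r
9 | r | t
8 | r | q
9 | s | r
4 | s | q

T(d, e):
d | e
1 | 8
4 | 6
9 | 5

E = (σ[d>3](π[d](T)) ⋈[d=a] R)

Per-node cardinality:
  T → 3
  π[d](T) → 3
  σ[d>3](π[d](T)) → 2
  R → 6
  (σ[d>3](π[d](T)) ⋈[d=a] R) → 3

|E| = 3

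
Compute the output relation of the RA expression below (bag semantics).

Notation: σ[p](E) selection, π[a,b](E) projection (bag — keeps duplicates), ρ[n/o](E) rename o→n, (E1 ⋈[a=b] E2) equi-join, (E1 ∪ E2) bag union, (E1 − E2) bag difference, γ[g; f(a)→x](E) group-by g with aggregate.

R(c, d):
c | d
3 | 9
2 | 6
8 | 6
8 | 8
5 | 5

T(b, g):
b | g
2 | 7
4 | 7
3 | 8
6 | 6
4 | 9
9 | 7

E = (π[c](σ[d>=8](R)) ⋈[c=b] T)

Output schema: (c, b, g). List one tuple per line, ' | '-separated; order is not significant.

Stepwise |·|:
  R → 5
  σ[d>=8](R) → 2
  π[c](σ[d>=8](R)) → 2
  T → 6
  (π[c](σ[d>=8](R)) ⋈[c=b] T) → 1

== RESULT ==
c | b | g
3 | 3 | 8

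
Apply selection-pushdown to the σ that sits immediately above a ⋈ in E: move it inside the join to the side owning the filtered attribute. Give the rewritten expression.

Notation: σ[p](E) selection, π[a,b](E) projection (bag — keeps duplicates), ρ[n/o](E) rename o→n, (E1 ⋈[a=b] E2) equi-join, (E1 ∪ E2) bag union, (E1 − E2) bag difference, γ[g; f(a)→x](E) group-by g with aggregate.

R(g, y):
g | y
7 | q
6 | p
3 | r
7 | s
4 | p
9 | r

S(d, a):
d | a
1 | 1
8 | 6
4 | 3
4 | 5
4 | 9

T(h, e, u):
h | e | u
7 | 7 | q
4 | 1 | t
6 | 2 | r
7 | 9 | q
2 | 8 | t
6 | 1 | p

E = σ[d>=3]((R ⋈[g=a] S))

σ filters on d, owned by the right side.
E' = (R ⋈[g=a] σ[d>=3](S))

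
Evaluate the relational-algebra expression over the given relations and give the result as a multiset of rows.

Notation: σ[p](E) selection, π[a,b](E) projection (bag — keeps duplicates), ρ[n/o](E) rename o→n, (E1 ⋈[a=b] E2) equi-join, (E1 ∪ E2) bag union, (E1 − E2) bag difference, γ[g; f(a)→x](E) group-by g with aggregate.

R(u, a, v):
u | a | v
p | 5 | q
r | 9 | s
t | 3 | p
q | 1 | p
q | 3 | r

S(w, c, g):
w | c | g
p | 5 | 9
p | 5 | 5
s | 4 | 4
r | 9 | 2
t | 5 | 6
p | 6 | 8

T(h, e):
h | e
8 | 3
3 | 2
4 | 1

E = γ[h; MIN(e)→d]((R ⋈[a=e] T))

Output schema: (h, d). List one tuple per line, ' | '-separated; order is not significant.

Stepwise |·|:
  R → 5
  T → 3
  (R ⋈[a=e] T) → 3
  γ[h; MIN(e)→d]((R ⋈[a=e] T)) → 2

== RESULT ==
h | d
4 | 1
8 | 3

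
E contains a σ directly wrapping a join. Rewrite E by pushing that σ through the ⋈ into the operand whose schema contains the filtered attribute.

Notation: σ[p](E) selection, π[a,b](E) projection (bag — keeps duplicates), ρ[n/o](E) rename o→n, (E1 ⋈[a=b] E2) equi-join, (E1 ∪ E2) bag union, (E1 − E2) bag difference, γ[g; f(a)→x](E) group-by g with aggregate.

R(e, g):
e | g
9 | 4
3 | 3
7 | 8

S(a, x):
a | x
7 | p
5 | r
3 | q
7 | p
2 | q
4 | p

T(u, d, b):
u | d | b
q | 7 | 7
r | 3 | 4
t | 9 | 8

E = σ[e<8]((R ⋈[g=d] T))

σ filters on e, owned by the left side.
E' = (σ[e<8](R) ⋈[g=d] T)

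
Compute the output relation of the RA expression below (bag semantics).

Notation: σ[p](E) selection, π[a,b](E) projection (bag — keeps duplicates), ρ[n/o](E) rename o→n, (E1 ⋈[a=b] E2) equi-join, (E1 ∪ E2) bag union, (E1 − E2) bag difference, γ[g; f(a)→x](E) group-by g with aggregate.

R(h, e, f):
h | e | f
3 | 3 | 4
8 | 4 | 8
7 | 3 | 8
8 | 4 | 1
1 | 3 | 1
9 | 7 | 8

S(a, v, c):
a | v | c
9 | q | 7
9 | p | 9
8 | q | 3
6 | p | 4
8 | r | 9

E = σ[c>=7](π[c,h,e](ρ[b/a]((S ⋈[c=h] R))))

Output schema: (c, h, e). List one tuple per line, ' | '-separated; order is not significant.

Per-node cardinality:
  S → 5
  R → 6
  (S ⋈[c=h] R) → 4
  ρ[b/a]((S ⋈[c=h] R)) → 4
  π[c,h,e](ρ[b/a]((S ⋈[c=h] R))) → 4
  σ[c>=7](π[c,h,e](ρ[b/a]((S ⋈[c=h] R)))) → 3

== RESULT ==
c | h | e
7 | 7 | 3
9 | 9 | 7
9 | 9 | 7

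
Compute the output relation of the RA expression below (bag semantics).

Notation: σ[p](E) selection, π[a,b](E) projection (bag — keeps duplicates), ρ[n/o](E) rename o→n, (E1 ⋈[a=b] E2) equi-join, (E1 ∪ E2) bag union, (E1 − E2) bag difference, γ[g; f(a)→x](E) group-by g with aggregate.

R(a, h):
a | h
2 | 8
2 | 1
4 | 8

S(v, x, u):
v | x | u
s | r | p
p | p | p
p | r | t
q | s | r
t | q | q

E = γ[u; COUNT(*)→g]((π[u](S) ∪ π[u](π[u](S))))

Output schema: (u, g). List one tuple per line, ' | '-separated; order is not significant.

Per-node cardinality:
  S → 5
  π[u](S) → 5
  S → 5
  π[u](S) → 5
  π[u](π[u](S)) → 5
  (π[u](S) ∪ π[u](π[u](S))) → 10
  γ[u; COUNT(*)→g]((π[u](S) ∪ π[u](π[u](S)))) → 4

== RESULT ==
u | g
p | 4
q | 2
r | 2
t | 2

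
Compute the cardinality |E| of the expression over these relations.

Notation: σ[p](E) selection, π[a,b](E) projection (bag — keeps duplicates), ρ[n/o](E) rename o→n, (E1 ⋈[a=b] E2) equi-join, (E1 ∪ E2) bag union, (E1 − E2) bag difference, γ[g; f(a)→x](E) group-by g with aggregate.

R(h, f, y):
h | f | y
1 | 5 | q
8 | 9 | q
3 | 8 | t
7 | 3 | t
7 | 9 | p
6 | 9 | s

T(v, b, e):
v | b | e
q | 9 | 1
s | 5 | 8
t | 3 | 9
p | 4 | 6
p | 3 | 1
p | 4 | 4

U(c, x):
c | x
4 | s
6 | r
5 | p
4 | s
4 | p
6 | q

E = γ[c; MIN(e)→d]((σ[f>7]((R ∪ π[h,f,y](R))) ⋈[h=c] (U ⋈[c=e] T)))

Row counts bottom-up:
  R → 6
  R → 6
  π[h,f,y](R) → 6
  (R ∪ π[h,f,y](R)) → 12
  σ[f>7]((R ∪ π[h,f,y](R))) → 8
  U → 6
  T → 6
  (U ⋈[c=e] T) → 5
  (σ[f>7]((R ∪ π[h,f,y](R))) ⋈[h=c] (U ⋈[c=e] T)) → 4
  γ[c; MIN(e)→d]((σ[f>7]((R ∪ π[h,f,y](R))) ⋈[h=c] (U ⋈[c=e] T))) → 1

|E| = 1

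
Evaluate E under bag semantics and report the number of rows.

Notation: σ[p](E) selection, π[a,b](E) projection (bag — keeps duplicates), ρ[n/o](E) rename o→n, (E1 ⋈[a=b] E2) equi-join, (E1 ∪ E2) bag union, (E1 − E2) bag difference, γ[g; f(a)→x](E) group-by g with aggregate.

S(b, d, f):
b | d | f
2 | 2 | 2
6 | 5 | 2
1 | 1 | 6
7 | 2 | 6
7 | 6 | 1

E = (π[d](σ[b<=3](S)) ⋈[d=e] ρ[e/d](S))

Subexpression sizes:
  S → 5
  σ[b<=3](S) → 2
  π[d](σ[b<=3](S)) → 2
  S → 5
  ρ[e/d](S) → 5
  (π[d](σ[b<=3](S)) ⋈[d=e] ρ[e/d](S)) → 3

|E| = 3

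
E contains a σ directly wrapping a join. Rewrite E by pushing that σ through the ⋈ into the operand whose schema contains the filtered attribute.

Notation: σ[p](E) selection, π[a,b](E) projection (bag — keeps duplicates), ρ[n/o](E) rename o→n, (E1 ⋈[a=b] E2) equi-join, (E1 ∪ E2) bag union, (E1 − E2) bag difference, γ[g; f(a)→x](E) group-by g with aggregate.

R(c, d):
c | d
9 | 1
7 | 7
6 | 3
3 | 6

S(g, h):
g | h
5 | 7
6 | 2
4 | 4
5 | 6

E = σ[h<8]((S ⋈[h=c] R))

σ filters on h, owned by the left side.
E' = (σ[h<8](S) ⋈[h=c] R)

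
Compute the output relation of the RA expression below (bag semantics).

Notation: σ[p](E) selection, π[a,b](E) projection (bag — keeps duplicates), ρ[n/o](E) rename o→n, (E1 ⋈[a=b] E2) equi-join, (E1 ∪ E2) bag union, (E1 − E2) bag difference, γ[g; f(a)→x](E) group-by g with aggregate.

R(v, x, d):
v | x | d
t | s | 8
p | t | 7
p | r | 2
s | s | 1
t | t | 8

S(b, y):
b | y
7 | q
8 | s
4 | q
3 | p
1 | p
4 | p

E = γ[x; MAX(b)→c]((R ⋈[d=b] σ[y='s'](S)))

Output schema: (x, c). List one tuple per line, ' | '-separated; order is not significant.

Row counts bottom-up:
  R → 5
  S → 6
  σ[y='s'](S) → 1
  (R ⋈[d=b] σ[y='s'](S)) → 2
  γ[x; MAX(b)→c]((R ⋈[d=b] σ[y='s'](S))) → 2

== RESULT ==
x | c
s | 8
t | 8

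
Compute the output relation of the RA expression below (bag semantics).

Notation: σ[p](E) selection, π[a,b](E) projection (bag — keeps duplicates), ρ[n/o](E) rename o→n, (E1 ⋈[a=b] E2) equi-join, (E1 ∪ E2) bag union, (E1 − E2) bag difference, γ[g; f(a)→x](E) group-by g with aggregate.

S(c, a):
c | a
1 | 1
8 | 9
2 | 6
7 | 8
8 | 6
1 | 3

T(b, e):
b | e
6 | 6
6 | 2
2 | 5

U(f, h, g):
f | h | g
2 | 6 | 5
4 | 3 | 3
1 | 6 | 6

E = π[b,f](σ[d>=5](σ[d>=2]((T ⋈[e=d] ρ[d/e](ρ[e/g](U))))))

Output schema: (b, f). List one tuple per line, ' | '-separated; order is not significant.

Row counts bottom-up:
  T → 3
  U → 3
  ρ[e/g](U) → 3
  ρ[d/e](ρ[e/g](U)) → 3
  (T ⋈[e=d] ρ[d/e](ρ[e/g](U))) → 2
  σ[d>=2]((T ⋈[e=d] ρ[d/e](ρ[e/g](U)))) → 2
  σ[d>=5](σ[d>=2]((T ⋈[e=d] ρ[d/e](ρ[e/g](U))))) → 2
  π[b,f](σ[d>=5](σ[d>=2]((T ⋈[e=d] ρ[d/e](ρ[e/g](U)))))) → 2

== RESULT ==
b | f
2 | 2
6 | 1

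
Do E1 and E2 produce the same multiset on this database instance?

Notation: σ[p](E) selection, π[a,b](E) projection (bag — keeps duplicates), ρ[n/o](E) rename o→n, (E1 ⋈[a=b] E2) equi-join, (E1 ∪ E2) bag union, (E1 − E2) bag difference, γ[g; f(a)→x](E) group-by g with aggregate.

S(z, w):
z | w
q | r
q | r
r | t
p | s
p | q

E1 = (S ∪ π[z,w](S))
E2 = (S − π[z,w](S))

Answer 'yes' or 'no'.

E1 subexpression sizes:
  S → 5
  S → 5
  π[z,w](S) → 5
  (S ∪ π[z,w](S)) → 10
E2 subexpression sizes:
  S → 5
  S → 5
  π[z,w](S) → 5
  (S − π[z,w](S)) → 0

E1 result:
z | w
p | q
p | q
p | s
p | s
q | r
q | r
q | r
q | r
r | t
r | t
E2 result:
z | w
(0 rows)
Witness: ('p', 's') appears 2× in E1 but 0× in E2.

no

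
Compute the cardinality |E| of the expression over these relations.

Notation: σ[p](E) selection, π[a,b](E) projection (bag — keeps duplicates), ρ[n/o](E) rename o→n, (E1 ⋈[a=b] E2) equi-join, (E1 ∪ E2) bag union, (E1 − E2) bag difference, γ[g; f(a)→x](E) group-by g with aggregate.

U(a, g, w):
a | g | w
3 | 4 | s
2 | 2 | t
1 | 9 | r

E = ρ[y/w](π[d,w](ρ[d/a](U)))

Per-node cardinality:
  U → 3
  ρ[d/a](U) → 3
  π[d,w](ρ[d/a](U)) → 3
  ρ[y/w](π[d,w](ρ[d/a](U))) → 3

|E| = 3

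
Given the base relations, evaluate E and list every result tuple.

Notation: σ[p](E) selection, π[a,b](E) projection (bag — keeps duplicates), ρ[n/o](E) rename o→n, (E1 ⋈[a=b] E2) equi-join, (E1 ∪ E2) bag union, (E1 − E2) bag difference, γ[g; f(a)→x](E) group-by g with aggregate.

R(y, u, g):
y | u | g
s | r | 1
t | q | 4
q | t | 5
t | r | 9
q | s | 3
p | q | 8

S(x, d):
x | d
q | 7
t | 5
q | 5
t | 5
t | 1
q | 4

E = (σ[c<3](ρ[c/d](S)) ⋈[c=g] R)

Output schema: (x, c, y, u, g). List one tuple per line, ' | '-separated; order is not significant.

Subexpression sizes:
  S → 6
  ρ[c/d](S) → 6
  σ[c<3](ρ[c/d](S)) → 1
  R → 6
  (σ[c<3](ρ[c/d](S)) ⋈[c=g] R) → 1

== RESULT ==
x | c | y | u | g
t | 1 | s | r | 1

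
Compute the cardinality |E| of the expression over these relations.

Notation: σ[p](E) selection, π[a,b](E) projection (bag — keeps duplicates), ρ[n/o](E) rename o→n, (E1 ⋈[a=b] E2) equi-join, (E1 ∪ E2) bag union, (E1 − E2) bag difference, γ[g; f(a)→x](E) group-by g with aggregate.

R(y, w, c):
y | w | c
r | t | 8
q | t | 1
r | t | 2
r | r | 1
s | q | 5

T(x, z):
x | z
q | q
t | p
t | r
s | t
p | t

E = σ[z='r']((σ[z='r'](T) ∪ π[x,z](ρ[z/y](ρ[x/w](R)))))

Subexpression sizes:
  T → 5
  σ[z='r'](T) → 1
  R → 5
  ρ[x/w](R) → 5
  ρ[z/y](ρ[x/w](R)) → 5
  π[x,z](ρ[z/y](ρ[x/w](R))) → 5
  (σ[z='r'](T) ∪ π[x,z](ρ[z/y](ρ[x/w](R)))) → 6
  σ[z='r']((σ[z='r'](T) ∪ π[x,z](ρ[z/y](ρ[x/w](R))))) → 4

|E| = 4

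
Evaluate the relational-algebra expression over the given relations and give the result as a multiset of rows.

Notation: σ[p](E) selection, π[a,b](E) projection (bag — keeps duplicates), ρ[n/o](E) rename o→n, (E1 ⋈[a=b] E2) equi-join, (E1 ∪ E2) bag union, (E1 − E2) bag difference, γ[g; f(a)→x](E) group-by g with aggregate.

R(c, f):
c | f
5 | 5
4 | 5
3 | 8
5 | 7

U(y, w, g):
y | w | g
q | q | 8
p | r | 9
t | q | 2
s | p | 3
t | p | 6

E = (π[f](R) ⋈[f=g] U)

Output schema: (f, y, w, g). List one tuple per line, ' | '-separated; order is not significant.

Subexpression sizes:
  R → 4
  π[f](R) → 4
  U → 5
  (π[f](R) ⋈[f=g] U) → 1

== RESULT ==
f | y | w | g
8 | q | q | 8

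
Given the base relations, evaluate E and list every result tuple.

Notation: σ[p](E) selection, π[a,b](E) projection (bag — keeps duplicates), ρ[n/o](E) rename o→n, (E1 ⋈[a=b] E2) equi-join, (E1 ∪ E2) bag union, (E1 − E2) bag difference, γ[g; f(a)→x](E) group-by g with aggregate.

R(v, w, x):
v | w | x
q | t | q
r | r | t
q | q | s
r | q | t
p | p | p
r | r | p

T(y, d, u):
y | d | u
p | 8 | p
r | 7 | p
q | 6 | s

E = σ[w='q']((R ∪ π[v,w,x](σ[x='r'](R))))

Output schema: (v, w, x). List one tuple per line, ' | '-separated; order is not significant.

Per-node cardinality:
  R → 6
  R → 6
  σ[x='r'](R) → 0
  π[v,w,x](σ[x='r'](R)) → 0
  (R ∪ π[v,w,x](σ[x='r'](R))) → 6
  σ[w='q']((R ∪ π[v,w,x](σ[x='r'](R)))) → 2

== RESULT ==
v | w | x
q | q | s
r | q | t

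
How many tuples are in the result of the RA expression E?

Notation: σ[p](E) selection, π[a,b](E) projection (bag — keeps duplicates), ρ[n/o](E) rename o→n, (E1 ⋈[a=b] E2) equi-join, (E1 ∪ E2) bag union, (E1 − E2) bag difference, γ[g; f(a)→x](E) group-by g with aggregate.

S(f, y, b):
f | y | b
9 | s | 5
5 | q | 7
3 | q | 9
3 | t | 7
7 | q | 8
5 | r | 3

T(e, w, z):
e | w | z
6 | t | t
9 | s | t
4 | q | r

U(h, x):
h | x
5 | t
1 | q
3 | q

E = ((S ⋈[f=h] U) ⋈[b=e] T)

Subexpression sizes:
  S → 6
  U → 3
  (S ⋈[f=h] U) → 4
  T → 3
  ((S ⋈[f=h] U) ⋈[b=e] T) → 1

|E| = 1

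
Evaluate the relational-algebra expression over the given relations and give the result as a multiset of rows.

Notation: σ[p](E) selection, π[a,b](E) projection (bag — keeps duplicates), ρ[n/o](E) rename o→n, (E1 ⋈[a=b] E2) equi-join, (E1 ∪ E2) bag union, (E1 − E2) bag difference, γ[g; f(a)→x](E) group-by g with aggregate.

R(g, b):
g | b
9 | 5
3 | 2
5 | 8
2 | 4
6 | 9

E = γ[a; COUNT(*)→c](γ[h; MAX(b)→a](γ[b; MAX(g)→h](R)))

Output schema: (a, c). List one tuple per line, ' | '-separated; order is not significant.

Row counts bottom-up:
  R → 5
  γ[b; MAX(g)→h](R) → 5
  γ[h; MAX(b)→a](γ[b; MAX(g)→h](R)) → 5
  γ[a; COUNT(*)→c](γ[h; MAX(b)→a](γ[b; MAX(g)→h](R))) → 5

== RESULT ==
a | c
2 | 1
4 | 1
5 | 1
8 | 1
9 | 1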